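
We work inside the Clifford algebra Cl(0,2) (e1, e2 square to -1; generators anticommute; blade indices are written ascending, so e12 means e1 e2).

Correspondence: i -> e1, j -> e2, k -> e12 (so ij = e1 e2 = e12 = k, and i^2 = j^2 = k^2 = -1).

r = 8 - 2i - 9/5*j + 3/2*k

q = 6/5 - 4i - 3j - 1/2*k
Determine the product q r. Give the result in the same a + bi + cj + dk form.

In blades: q = 6/5 - 4*e1 - 3*e2 - 1/2*e12, r = 8 - 2*e1 - 9/5*e2 + 3/2*e12.
Distribute q over r term by term (generator squares from the signature, products reordered to ascending indices): (6/5)*r = 48/5 - 12/5*e1 - 54/25*e2 + 9/5*e12; (-4*e1)*r = -8 - 32*e1 + 6*e2 + 36/5*e12; (-3*e2)*r = -27/5 - 9/2*e1 - 24*e2 - 6*e12; (-1/2*e12)*r = 3/4 - 9/10*e1 + e2 - 4*e12.
Sum: -61/20 - 199/5*e1 - 479/25*e2 - e12; translating back through the correspondence:
Answer: -61/20 - 199/5*i - 479/25*j - k


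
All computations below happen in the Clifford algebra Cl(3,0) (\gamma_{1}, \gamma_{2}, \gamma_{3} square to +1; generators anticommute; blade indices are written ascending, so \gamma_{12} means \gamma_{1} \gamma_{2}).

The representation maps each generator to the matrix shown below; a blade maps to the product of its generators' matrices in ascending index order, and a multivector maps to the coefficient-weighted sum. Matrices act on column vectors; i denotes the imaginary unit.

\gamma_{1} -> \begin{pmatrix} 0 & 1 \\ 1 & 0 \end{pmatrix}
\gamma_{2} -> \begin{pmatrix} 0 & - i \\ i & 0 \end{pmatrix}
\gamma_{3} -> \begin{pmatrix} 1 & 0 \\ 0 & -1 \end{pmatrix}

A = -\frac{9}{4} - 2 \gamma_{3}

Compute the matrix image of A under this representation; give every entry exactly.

M = (-\frac{9}{4})*1 + (-2)*rho(\gamma_{3}), summed entrywise (1 is the identity matrix):
Answer: \begin{pmatrix} - \frac{17}{4} & 0 \\ 0 & - \frac{1}{4} \end{pmatrix}


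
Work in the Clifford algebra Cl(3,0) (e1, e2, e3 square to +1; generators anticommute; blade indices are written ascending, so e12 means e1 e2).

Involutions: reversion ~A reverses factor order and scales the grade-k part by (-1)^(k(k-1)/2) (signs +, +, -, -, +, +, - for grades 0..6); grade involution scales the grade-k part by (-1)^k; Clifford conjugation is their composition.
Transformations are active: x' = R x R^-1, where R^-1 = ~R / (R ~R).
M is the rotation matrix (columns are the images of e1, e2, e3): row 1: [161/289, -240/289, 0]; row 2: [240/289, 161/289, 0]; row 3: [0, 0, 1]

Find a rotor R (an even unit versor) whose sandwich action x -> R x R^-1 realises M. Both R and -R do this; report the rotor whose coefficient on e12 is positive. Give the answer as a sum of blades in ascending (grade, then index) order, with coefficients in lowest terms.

Method: write R = a + b12*e12 + b13*e13 + b23*e23 with a^2 + b12^2 + b13^2 + b23^2 = 1 (so R^-1 = ~R). Expanding the columns R e_j ~R gives tr M = 4a^2 - 1 and, from the antisymmetric part, M21 - M12 = -4a*b12, M13 - M31 = 4a*b13, M32 - M23 = -4a*b23.
Here tr M = 611/289, so a^2 = (1 + tr M)/4 = 225/289 and a = ±15/17. Taking a = 15/17: M21 - M12 = 480/289, M13 - M31 = 0, M32 - M23 = 0, giving b12 = -8/17, b13 = 0, b23 = 0, i.e. R = 15/17 - 8/17*e12.
Its e12 coefficient is negative, so report the other preimage -R.
Answer: -15/17 + 8/17*e12. Recall the cover is two-to-one: with M of trace 611/289, both preimages act alike, and the stated e12 sign chooses the sheet.


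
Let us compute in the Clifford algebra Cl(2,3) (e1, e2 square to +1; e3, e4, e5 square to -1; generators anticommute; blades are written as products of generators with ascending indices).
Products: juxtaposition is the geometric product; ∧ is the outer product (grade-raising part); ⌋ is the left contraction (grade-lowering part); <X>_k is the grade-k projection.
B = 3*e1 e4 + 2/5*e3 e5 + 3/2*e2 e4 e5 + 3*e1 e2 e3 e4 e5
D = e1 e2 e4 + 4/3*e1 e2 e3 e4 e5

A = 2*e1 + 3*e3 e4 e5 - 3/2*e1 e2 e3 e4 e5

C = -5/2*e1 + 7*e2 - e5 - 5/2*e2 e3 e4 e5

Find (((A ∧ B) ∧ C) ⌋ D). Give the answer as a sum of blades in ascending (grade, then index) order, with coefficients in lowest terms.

step 1: 4/5*e1 e3 e5 + 3*e1 e2 e4 e5
step 2: 28/5*e1 e2 e3 e5
step 3: -112/15*e4
Answer: -112/15*e4


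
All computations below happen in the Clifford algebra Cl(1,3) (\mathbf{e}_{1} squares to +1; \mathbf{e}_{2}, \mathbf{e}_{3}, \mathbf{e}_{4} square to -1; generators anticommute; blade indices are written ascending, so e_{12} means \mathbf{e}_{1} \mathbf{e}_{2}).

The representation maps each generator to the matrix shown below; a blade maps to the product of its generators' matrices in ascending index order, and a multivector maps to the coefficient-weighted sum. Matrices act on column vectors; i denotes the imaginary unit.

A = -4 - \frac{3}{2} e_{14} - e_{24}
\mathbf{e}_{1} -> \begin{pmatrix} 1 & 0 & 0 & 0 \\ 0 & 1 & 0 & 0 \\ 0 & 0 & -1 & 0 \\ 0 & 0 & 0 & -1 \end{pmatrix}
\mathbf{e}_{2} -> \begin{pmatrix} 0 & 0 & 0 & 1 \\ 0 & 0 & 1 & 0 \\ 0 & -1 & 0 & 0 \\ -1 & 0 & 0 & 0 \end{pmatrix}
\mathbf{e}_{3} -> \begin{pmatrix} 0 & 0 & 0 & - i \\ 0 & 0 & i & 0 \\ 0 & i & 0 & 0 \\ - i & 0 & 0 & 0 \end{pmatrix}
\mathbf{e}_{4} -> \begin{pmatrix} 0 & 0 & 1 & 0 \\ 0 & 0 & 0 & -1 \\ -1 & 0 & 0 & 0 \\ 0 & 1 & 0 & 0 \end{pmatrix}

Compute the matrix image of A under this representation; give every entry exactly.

Bivector images (products of the table entries): rho(e_{14}) = rho(\mathbf{e}_{1})rho(\mathbf{e}_{4}) = \begin{pmatrix} 0 & 0 & 1 & 0 \\ 0 & 0 & 0 & -1 \\ 1 & 0 & 0 & 0 \\ 0 & -1 & 0 & 0 \end{pmatrix}; rho(e_{24}) = rho(\mathbf{e}_{2})rho(\mathbf{e}_{4}) = \begin{pmatrix} 0 & 1 & 0 & 0 \\ -1 & 0 & 0 & 0 \\ 0 & 0 & 0 & 1 \\ 0 & 0 & -1 & 0 \end{pmatrix}.
M = (-4)*1 + (-\frac{3}{2})*rho(e_{14}) + (-1)*rho(e_{24}), summed entrywise (1 is the identity matrix):
Answer: \begin{pmatrix} -4 & -1 & - \frac{3}{2} & 0 \\ 1 & -4 & 0 & \frac{3}{2} \\ - \frac{3}{2} & 0 & -4 & -1 \\ 0 & \frac{3}{2} & 1 & -4 \end{pmatrix}


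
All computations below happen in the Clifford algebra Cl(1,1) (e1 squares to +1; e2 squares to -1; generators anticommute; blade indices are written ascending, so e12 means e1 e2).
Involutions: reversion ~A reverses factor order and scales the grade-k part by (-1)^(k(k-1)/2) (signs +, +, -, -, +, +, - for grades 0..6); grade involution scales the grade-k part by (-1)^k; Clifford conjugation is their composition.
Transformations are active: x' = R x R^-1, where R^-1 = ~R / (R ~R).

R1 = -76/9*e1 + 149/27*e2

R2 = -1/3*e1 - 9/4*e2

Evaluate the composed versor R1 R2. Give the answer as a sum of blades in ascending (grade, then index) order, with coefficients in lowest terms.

Distribute over the terms of R1 (each basis-blade product reordered to ascending indices, repeated generators contracted through their squares):
(-76/9*e1) R2 = 76/27 + 19*e12
(149/27*e2) R2 = 149/12 + 149/81*e12
Summing the partial products and collecting blades:
Answer: 1645/108 + 1688/81*e12


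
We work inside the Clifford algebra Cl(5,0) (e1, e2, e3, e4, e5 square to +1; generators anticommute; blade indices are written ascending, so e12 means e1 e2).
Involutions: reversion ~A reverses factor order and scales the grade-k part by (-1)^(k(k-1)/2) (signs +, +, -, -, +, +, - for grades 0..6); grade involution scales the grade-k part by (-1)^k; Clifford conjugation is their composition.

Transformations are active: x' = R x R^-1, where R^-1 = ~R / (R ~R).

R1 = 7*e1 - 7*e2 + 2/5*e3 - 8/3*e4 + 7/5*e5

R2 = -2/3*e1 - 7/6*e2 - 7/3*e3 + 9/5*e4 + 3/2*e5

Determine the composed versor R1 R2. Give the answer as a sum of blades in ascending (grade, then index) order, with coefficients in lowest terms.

Distribute over the terms of R1 (each basis-blade product reordered to ascending indices, repeated generators contracted through their squares):
(7*e1) R2 = -14/3 - 49/6*e12 - 49/3*e13 + 63/5*e14 + 21/2*e15
(-7*e2) R2 = 49/6 - 14/3*e12 + 49/3*e23 - 63/5*e24 - 21/2*e25
(2/5*e3) R2 = -14/15 + 4/15*e13 + 7/15*e23 + 18/25*e34 + 3/5*e35
(-8/3*e4) R2 = -24/5 - 16/9*e14 - 28/9*e24 - 56/9*e34 - 4*e45
(7/5*e5) R2 = 21/10 + 14/15*e15 + 49/30*e25 + 49/15*e35 - 63/25*e45
Summing the partial products and collecting blades:
Answer: -2/15 - 77/6*e12 - 241/15*e13 + 487/45*e14 + 343/30*e15 + 84/5*e23 - 707/45*e24 - 133/15*e25 - 1238/225*e34 + 58/15*e35 - 163/25*e45


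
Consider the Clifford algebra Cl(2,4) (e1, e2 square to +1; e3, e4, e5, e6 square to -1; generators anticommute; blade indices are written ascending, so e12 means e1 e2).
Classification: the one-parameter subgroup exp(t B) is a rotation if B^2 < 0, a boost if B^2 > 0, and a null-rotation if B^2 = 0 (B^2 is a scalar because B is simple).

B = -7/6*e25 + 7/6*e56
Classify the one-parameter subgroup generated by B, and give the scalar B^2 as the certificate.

B^2 term by term: the squares give (-7/6)^2*(e25)^2 + (7/6)^2*(e56)^2 = 49/36*(+1) + 49/36*(-1) = 0 (each basis 2-blade squares to minus the product of its generators' squares); cross terms between blades sharing an index anticommute and cancel. So B^2 = 0.
Answer: null-rotation, certificate B^2 = 0. One invariant decides it: the square 0 survives every conjugation, and its sign is exactly the classification.


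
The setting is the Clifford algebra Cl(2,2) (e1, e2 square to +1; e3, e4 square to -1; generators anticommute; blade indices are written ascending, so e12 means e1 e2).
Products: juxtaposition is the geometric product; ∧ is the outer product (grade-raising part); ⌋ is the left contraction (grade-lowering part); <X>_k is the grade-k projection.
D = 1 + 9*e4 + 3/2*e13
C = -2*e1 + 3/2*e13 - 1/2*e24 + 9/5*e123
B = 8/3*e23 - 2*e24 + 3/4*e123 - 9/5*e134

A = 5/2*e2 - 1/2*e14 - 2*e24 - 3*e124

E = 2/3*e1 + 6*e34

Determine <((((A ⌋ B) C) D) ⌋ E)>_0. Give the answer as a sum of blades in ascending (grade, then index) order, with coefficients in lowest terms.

step 1: 4 + 173/30*e3 - 5*e4 - 15/8*e13
step 2: -45/16 + 13/20*e1 + 47/8*e2 - 15/4*e3 - 519/50*e12 + 263/15*e13 - 10*e14 - 2*e24 + 36/5*e123 - 15/2*e134 + 173/60*e234 + 129/16*e1234
step 3: 1879/80 + 3401/40*e1 + 523/40*e2 - 111/40*e3 - 585/16*e4 - 519/50*e12 + 38791/480*e13 - 83/20*e14 - 519/50*e23 + 1241/32*e24 - 195/4*e34 - 2967/40*e123 - 19549/200*e124 + 1503/10*e134 + 173/60*e234 + 6069/80*e1234
step 4: 20951/60 + 1879/120*e1 - 1755/8*e3 + 333/20*e4 + 5637/40*e34
step 5: 20951/60
Answer: 20951/60


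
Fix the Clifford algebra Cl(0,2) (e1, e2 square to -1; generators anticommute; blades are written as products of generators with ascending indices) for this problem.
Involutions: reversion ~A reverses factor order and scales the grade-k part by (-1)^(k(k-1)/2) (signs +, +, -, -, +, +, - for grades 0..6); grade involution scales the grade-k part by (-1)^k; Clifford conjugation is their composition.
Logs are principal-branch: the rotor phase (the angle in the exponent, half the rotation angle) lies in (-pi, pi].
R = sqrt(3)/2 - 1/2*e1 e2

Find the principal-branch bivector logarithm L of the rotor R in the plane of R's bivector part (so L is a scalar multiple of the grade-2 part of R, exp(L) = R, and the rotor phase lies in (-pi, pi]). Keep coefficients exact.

The scalar part of R is sqrt(3)/2, so the principal-branch rotor phase is pinned; divide the bivector part by its sine to get the unit plane — L is the phase times that plane.
Concretely: cos(phase) = sqrt(3)/2 gives phase = ±pi/6, and since phase/sin(phase) is even the sign is immaterial: L = (phase/sin(phase)) * <R>_2 = (pi/3) * <R>_2.
Answer: -pi/6*e1 e2


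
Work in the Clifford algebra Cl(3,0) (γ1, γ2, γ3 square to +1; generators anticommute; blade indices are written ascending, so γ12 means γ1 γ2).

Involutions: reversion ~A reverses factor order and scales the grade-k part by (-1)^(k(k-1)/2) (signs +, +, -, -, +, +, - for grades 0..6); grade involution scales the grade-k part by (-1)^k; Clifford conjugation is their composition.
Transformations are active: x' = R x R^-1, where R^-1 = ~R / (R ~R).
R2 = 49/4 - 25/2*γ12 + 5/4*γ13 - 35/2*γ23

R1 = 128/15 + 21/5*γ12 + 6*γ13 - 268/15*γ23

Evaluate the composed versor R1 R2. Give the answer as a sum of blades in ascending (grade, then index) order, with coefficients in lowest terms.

Distribute over the terms of R1 (each basis-blade product reordered to ascending indices, repeated generators contracted through their squares):
(128/15) R2 = 1568/15 - 320/3*γ12 + 32/3*γ13 - 448/3*γ23
(21/5*γ12) R2 = 105/2 + 1029/20*γ12 - 147/2*γ13 - 21/4*γ23
(6*γ13) R2 = -15/2 + 105*γ12 + 147/2*γ13 - 75*γ23
(-268/15*γ23) R2 = -938/3 - 67/3*γ12 - 670/3*γ13 - 3283/15*γ23
Summing the partial products and collecting blades:
Answer: -2447/15 + 549/20*γ12 - 638/3*γ13 - 8969/20*γ23


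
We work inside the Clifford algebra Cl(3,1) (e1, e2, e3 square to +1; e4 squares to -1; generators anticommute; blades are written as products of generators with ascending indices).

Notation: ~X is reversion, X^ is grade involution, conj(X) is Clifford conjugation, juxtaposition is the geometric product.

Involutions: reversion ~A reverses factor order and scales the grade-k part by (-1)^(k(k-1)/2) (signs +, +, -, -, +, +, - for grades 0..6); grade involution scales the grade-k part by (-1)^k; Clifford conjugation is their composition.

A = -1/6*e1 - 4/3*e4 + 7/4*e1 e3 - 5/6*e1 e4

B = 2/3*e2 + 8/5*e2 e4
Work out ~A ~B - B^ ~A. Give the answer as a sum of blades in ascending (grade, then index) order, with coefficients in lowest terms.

first term: 32/15*e2 - 13/9*e1 e2 + 8/9*e2 e4 + 7/6*e1 e2 e3 - 13/45*e1 e2 e4 - 14/5*e1 e2 e3 e4
second term: 32/15*e2 - 13/9*e1 e2 + 8/9*e2 e4 - 7/6*e1 e2 e3 + 13/45*e1 e2 e4 + 14/5*e1 e2 e3 e4
Answer: 7/3*e1 e2 e3 - 26/45*e1 e2 e4 - 28/5*e1 e2 e3 e4


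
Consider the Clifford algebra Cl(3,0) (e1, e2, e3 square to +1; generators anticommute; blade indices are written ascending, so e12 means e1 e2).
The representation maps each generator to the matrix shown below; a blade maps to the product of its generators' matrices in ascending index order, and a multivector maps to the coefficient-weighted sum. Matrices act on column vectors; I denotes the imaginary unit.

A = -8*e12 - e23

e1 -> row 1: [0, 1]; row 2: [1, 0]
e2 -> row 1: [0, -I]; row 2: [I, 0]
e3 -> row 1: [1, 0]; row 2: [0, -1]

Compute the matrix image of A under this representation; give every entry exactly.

Bivector images (products of the table entries): rho(e12) = rho(e1)rho(e2) = row 1: [I, 0]; row 2: [0, -I]; rho(e23) = rho(e2)rho(e3) = row 1: [0, I]; row 2: [I, 0].
M = (-8)*rho(e12) + (-1)*rho(e23), summed entrywise:
Answer: row 1: [-8*I, -I]; row 2: [-I, 8*I]


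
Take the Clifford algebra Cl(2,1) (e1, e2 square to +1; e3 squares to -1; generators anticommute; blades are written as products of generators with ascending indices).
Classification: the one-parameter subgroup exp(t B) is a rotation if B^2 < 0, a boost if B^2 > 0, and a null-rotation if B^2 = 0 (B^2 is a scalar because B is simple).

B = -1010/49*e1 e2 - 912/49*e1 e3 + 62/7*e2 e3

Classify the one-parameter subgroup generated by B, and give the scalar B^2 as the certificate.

B^2 term by term: the squares give (-1010/49)^2*(e1 e2)^2 + (-912/49)^2*(e1 e3)^2 + (62/7)^2*(e2 e3)^2 = 1020100/2401*(-1) + 831744/2401*(+1) + 3844/49*(+1) = 0 (each basis 2-blade squares to minus the product of its generators' squares); cross terms between blades sharing an index anticommute and cancel. So B^2 = 0.
Answer: null-rotation, certificate B^2 = 0. Key observation: B^2 = 0 is a conjugation invariant, so its sign decides the class regardless of the surface form of B.


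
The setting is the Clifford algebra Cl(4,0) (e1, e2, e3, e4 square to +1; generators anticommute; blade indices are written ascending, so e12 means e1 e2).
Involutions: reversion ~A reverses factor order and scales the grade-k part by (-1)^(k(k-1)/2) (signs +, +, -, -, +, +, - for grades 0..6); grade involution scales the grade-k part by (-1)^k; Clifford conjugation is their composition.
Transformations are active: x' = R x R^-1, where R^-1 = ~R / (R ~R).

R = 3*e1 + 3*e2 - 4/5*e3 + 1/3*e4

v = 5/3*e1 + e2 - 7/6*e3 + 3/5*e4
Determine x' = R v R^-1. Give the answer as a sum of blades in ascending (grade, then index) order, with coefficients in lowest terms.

~R = 3*e1 + 3*e2 - 4/5*e3 + 1/3*e4, and R ~R = 4219/225, so R^-1 = ~R / (4219/225).
R v = 137/15 - 2*e12 - 13/6*e13 + 56/45*e14 - 27/10*e23 + 22/15*e24 - 41/450*e34
Answer: 15895/12657*e1 + 8111/4219*e2 + 9805/25314*e3 - 5807/21095*e4


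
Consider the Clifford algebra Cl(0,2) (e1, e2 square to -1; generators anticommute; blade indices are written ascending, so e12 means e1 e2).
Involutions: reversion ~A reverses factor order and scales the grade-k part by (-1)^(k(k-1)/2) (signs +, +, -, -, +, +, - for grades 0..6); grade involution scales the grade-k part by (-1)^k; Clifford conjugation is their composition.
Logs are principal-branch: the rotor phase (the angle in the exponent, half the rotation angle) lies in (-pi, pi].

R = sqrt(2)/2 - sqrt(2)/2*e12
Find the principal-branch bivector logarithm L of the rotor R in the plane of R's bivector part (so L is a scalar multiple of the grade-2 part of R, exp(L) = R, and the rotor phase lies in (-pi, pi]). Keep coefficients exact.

The scalar part of R is sqrt(2)/2, and that scalar determines the rotor phase on the principal branch; recovering the unit plane as bivector-part over sine of the phase gives L = phase * plane.
Concretely: cos(phase) = sqrt(2)/2 gives phase = ±pi/4, and since phase/sin(phase) is even the sign is immaterial: L = (phase/sin(phase)) * <R>_2 = (sqrt(2)*pi/4) * <R>_2.
Answer: -pi/4*e12


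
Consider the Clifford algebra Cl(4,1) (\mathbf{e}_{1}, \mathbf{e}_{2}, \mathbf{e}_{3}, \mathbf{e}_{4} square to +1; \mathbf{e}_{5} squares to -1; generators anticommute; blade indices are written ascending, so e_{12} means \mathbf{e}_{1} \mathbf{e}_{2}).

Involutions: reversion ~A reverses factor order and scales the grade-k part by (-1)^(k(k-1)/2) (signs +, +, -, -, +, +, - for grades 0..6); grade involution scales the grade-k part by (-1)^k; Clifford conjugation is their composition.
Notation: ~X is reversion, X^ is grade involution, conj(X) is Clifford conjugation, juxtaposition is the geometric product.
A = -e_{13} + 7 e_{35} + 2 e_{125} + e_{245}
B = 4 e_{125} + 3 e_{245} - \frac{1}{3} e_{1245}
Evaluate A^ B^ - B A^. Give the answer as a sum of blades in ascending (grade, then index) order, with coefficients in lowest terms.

first term: 11 - \frac{1}{3} e_{1} - \frac{2}{3} e_{4} - 2 e_{14} + 28 e_{123} - 21 e_{234} + 4 e_{235} - \frac{7}{3} e_{1234} + \frac{1}{3} e_{2345} - 3 e_{12345}
second term: -11 + \frac{1}{3} e_{1} + \frac{2}{3} e_{4} - 2 e_{14} + 28 e_{123} - 21 e_{234} + 4 e_{235} + \frac{7}{3} e_{1234} - \frac{1}{3} e_{2345} + 3 e_{12345}
Answer: 22 - \frac{2}{3} e_{1} - \frac{4}{3} e_{4} - \frac{14}{3} e_{1234} + \frac{2}{3} e_{2345} - 6 e_{12345}


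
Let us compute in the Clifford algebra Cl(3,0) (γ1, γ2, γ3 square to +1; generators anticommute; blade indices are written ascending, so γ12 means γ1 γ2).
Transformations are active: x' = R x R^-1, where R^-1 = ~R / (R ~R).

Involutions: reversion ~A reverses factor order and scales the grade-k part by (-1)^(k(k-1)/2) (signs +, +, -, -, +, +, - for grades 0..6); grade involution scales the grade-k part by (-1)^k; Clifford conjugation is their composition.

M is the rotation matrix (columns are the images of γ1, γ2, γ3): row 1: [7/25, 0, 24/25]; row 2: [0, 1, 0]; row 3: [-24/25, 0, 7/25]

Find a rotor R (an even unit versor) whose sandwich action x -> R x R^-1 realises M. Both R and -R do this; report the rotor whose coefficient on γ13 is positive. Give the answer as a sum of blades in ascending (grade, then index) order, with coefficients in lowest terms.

Method: write R = a + b12*γ12 + b13*γ13 + b23*γ23 with a^2 + b12^2 + b13^2 + b23^2 = 1 (so R^-1 = ~R). Expanding the columns R e_j ~R gives tr M = 4a^2 - 1 and, from the antisymmetric part, M21 - M12 = -4a*b12, M13 - M31 = 4a*b13, M32 - M23 = -4a*b23.
Here tr M = 39/25, so a^2 = (1 + tr M)/4 = 16/25 and a = ±4/5. Taking a = 4/5: M21 - M12 = 0, M13 - M31 = 48/25, M32 - M23 = 0, giving b12 = 0, b13 = 3/5, b23 = 0, i.e. R = 4/5 + 3/5*γ13.
Its γ13 coefficient is already positive.
Answer: 4/5 + 3/5*γ13. Why the constraint matters: R and -R act identically through the sandwich — M has trace 39/25 either way — so only the sign condition on γ13 picks one of the two preimages.


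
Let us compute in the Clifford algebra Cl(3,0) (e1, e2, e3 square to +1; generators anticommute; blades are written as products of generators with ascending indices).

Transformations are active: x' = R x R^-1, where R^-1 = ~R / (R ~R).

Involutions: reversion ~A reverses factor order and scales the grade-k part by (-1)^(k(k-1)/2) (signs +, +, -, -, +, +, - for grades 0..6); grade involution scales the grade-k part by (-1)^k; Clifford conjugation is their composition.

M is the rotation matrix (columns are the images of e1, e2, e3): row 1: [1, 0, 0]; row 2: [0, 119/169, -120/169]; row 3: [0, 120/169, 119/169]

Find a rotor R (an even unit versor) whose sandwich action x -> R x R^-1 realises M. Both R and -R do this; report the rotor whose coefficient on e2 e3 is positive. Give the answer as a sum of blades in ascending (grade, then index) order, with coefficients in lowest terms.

Method: write R = a + b12*e1 e2 + b13*e1 e3 + b23*e2 e3 with a^2 + b12^2 + b13^2 + b23^2 = 1 (so R^-1 = ~R). Expanding the columns R e_j ~R gives tr M = 4a^2 - 1 and, from the antisymmetric part, M21 - M12 = -4a*b12, M13 - M31 = 4a*b13, M32 - M23 = -4a*b23.
Here tr M = 407/169, so a^2 = (1 + tr M)/4 = 144/169 and a = ±12/13. Taking a = 12/13: M21 - M12 = 0, M13 - M31 = 0, M32 - M23 = 240/169, giving b12 = 0, b13 = 0, b23 = -5/13, i.e. R = 12/13 - 5/13*e2 e3.
Its e2 e3 coefficient is negative, so report the other preimage -R.
Answer: -12/13 + 5/13*e2 e3. Recall the cover is two-to-one: with M of trace 407/169, both preimages act alike, and the stated e2 e3 sign chooses the sheet.


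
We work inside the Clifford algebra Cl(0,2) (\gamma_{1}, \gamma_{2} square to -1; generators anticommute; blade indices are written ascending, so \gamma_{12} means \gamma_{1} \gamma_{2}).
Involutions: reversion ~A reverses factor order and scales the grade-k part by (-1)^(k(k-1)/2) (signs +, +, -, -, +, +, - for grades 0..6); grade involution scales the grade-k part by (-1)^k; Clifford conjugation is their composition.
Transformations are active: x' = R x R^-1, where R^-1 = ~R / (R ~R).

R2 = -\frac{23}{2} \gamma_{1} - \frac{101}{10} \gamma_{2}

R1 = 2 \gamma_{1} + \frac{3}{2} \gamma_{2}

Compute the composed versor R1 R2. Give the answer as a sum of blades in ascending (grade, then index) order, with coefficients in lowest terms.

Distribute over the terms of R1 (each basis-blade product reordered to ascending indices, repeated generators contracted through their squares):
(2 \gamma_{1}) R2 = 23 - \frac{101}{5} \gamma_{12}
(\frac{3}{2} \gamma_{2}) R2 = \frac{303}{20} + \frac{69}{4} \gamma_{12}
Summing the partial products and collecting blades:
Answer: \frac{763}{20} - \frac{59}{20} \gamma_{12}


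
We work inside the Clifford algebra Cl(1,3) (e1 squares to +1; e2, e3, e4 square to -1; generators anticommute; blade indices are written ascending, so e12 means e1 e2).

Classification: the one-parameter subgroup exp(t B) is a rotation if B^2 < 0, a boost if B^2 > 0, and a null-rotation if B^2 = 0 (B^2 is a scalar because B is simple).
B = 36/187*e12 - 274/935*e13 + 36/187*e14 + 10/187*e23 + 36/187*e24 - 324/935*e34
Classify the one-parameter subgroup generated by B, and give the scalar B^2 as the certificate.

B^2 term by term: the squares give (36/187)^2*(e12)^2 + (-274/935)^2*(e13)^2 + (36/187)^2*(e14)^2 + (10/187)^2*(e23)^2 + (36/187)^2*(e24)^2 + (-324/935)^2*(e34)^2 = 1296/34969*(+1) + 75076/874225*(+1) + 1296/34969*(+1) + 100/34969*(-1) + 1296/34969*(-1) + 104976/874225*(-1) = 0 (each basis 2-blade squares to minus the product of its generators' squares); cross terms between blades sharing an index anticommute and cancel; the commuting (index-disjoint) pairs give grade-4 terms 2*c*c'*(blade product), which cancel blade by blade — e1234: -23328/174845 + 19728/174845 + 720/34969 = 0 — confirming B is simple. So B^2 = 0.
Answer: null-rotation, certificate B^2 = 0. Certificate logic: 0 is a conjugation-invariant scalar, so its sign fixes rotation versus boost versus null-rotation outright.


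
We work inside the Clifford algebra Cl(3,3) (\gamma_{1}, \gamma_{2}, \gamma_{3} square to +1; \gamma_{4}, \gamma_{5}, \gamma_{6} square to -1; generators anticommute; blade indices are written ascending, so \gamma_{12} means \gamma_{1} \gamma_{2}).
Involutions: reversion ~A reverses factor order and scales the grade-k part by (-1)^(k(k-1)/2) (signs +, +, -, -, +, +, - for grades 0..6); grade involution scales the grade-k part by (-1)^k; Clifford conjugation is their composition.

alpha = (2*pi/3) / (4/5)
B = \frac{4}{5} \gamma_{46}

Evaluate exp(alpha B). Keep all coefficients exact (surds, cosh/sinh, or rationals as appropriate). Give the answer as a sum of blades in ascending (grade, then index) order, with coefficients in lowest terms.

B^2 = (\frac{4}{5})^2*(\gamma_{46})^2 = \frac{16}{25}*(-1) = -\frac{16}{25} (a basis 2-blade squares to minus the product of its generators' squares).
B^2 = -\frac{16}{25} — circular case — the even/odd split gives cos and sin: l = \frac{4}{5}, alpha*l = \frac{2 \pi}{3}, so exp(alpha B) = cos(\frac{2 \pi}{3}) + (sin(\frac{2 \pi}{3})/(\frac{4}{5}))*B = - \frac{1}{2} + (\frac{5 \sqrt{3}}{8})*B.
Answer: - \frac{1}{2} + \frac{\sqrt{3}}{2} \gamma_{46}


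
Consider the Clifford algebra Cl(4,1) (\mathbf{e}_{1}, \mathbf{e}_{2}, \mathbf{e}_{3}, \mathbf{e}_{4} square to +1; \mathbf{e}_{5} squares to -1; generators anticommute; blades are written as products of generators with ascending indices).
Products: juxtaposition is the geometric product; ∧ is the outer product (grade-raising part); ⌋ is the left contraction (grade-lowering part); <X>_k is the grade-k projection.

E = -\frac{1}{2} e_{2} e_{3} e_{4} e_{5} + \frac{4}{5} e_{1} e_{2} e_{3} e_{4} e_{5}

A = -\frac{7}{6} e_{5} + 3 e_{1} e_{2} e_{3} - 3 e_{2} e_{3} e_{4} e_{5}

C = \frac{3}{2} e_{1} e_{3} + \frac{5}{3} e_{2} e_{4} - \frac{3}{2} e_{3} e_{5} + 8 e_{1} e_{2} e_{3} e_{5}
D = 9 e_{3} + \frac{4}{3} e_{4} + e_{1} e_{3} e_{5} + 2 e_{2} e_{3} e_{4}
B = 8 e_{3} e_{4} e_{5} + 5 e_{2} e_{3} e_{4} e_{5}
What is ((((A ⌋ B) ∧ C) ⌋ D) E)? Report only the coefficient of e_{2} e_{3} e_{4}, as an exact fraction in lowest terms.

step 1: 15 + \frac{28}{3} e_{3} e_{4} - \frac{35}{6} e_{2} e_{3} e_{4}
step 2: \frac{45}{2} e_{1} e_{3} + 25 e_{2} e_{4} - \frac{45}{2} e_{3} e_{5} + 120 e_{1} e_{2} e_{3} e_{5}
step 3: -\frac{45}{2} e_{1} + 50 e_{3} - \frac{45}{2} e_{5}
step 4: \frac{45}{4} e_{2} e_{3} e_{4} + 25 e_{2} e_{4} e_{5} + 18 e_{1} e_{2} e_{3} e_{4} + 40 e_{1} e_{2} e_{4} e_{5} - 18 e_{2} e_{3} e_{4} e_{5} + \frac{45}{4} e_{1} e_{2} e_{3} e_{4} e_{5}
Answer: \frac{45}{4}


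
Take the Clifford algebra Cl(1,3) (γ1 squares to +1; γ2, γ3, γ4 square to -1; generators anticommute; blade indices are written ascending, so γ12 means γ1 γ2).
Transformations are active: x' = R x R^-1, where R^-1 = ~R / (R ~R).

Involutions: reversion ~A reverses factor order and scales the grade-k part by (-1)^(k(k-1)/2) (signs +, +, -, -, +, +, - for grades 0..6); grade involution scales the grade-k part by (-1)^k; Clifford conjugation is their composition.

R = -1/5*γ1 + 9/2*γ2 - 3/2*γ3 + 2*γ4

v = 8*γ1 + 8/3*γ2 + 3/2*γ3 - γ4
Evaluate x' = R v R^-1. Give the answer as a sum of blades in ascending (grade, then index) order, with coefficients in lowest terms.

~R = -1/5*γ1 + 9/2*γ2 - 3/2*γ3 + 2*γ4, and R ~R = -1323/50, so R^-1 = ~R / (-1323/50).
R v = -187/20 - 548/15*γ12 + 117/10*γ13 - 79/5*γ14 + 43/4*γ23 - 59/6*γ24 - 3/2*γ34
Answer: -10771/1323*γ1 + 151/294*γ2 - 1129/441*γ3 + 3193/1323*γ4


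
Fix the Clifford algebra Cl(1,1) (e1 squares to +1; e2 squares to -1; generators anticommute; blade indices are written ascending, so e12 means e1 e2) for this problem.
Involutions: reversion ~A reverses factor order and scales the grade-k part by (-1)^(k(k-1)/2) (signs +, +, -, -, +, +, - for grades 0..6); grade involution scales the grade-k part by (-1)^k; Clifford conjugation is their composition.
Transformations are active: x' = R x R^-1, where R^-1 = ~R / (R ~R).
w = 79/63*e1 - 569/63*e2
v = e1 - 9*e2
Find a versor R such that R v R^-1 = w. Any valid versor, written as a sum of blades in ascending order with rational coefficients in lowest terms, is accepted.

The midline construction: v and w both square to -80, so reflecting in their sum 142/63*e1 - 1136/63*e2 exchanges them.
Answer: 142/63*e1 - 1136/63*e2


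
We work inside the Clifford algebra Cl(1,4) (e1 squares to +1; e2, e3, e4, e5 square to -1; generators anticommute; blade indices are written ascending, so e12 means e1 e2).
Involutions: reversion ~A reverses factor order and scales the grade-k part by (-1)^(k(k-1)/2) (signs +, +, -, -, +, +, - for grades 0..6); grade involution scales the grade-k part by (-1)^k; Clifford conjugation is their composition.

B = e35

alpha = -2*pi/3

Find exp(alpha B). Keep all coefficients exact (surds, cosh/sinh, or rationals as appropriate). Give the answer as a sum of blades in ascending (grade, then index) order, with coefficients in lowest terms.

B^2 = (1)^2*(e35)^2 = 1*(-1) = -1 (a basis 2-blade squares to minus the product of its generators' squares).
B^2 = -1 — a negative square means the series sums to a rotation: l = 1, alpha*l = -2*pi/3, so exp(alpha B) = cos(-2*pi/3) + (sin(-2*pi/3)/1)*B = -1/2 + (-sqrt(3)/2)*B.
Answer: -1/2 - sqrt(3)/2*e35


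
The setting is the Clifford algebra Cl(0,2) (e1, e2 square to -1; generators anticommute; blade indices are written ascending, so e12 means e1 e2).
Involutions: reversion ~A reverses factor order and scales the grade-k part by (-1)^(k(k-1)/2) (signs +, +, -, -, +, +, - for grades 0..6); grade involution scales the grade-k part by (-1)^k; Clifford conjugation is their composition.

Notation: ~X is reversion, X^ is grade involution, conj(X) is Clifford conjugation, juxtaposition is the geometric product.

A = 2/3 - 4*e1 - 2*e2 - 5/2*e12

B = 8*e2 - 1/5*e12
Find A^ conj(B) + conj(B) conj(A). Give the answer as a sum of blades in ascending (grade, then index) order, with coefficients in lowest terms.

first term: 33/2 - 98/5*e1 - 92/15*e2 - 478/15*e12
second term: 31/2 - 102/5*e1 - 68/15*e2 + 482/15*e12
Answer: 32 - 40*e1 - 32/3*e2 + 4/15*e12


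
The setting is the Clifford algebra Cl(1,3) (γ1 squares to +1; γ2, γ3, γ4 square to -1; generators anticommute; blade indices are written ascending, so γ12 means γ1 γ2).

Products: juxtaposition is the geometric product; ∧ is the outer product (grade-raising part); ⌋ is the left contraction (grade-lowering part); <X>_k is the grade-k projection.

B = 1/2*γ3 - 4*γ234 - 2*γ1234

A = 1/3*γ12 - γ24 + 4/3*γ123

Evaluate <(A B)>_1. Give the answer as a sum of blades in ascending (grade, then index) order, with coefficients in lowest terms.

step 1: 4*γ3 + 8/3*γ4 - 2/3*γ12 + 2*γ13 + 16/3*γ14 - 2/3*γ34 + 1/6*γ123 + 4/3*γ134 + 1/2*γ234
step 2: 4*γ3 + 8/3*γ4
Answer: 4*γ3 + 8/3*γ4


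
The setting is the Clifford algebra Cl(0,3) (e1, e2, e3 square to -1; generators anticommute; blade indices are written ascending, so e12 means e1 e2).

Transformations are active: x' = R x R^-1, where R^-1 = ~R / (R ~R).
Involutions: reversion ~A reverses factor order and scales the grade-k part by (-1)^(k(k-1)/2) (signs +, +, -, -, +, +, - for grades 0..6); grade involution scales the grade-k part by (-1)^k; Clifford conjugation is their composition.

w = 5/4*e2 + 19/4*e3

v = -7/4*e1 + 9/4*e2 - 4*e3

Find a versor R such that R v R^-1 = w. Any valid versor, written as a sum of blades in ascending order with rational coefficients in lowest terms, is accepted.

Key observation: q(v) = q(w) = -193/8 (sandwiches preserve the norm), so R = v + w = -7/4*e1 + 7/2*e2 + 3/4*e3 works whenever it is invertible — the component of v along it is kept and (v - w)/2 reverses, sending v to w.
Answer: -7/4*e1 + 7/2*e2 + 3/4*e3


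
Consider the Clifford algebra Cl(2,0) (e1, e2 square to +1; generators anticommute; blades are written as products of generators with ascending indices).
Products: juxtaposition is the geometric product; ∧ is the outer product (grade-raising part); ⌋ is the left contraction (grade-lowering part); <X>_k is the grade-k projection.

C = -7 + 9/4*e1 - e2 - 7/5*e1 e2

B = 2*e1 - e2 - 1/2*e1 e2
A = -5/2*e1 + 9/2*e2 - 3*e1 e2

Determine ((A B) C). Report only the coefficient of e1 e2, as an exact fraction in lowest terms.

step 1: -11 + 21/4*e1 + 29/4*e2 - 13/2*e1 e2
step 2: 5797/80 - 897/20*e1 - 1299/40*e2 + 3147/80*e1 e2
Answer: 3147/80


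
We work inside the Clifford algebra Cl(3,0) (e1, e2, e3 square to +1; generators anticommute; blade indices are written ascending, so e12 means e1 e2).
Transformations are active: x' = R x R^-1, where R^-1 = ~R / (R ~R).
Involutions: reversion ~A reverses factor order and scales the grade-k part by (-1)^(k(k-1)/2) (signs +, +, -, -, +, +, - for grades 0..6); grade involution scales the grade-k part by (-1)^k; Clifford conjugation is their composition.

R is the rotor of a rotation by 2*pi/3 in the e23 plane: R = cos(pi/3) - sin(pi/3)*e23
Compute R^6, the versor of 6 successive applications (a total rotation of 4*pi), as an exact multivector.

Because a rotor carries half the rotation angle, composing 6 copies of this e23-plane rotor multiplies the phase: 6*(pi/3) = 2*pi, hence R^6 = cos(2*pi) - sin(2*pi)*e23.
cos(2*pi) = 1 and sin(2*pi) = 0, so R^6 = 1. The total rotation 4*pi is 2 full turns, so every vector returns to itself, yet the rotor is +1, back on the identity sheet (an even number of 2*pi turns).
Answer: 1


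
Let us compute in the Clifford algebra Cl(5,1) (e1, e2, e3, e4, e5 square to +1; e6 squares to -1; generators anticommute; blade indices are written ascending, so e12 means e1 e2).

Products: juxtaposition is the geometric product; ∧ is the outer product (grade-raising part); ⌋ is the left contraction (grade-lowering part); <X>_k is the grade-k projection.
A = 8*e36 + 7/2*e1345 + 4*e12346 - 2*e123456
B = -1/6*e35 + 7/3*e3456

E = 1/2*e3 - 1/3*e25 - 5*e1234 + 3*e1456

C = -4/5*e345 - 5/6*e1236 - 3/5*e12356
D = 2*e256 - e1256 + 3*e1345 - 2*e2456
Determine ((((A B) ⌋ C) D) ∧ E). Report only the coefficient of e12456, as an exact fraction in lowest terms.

step 1: 14/3*e12 - 7/12*e14 - 49/6*e16 + 56/3*e45 - 4/3*e56 - 28/3*e125 + 1/3*e1246 + 2/3*e12456
step 2: 224/15*e3 + 245/36*e23 + 427/45*e36 + 4/5*e123 - 49/10*e235 + 14/5*e356
step 3: -28/5*e23 - 49/5*e36 - 14/5*e123 + 147/10*e124 - 49/10*e136 - 224/5*e145 + 42/5*e146 + 28/5*e234 + 854/45*e235 + 12/5*e245 - 49/5*e346 - 1153/90*e356 - 427/45*e1235 + 245/12*e1245 + 937/180*e1356 - 427/15*e1456 + 854/45*e2345 - 448/15*e2356 + 245/18*e3456 - 224/15*e12356 + 8/5*e13456 + 448/15*e23456
step 4: -147/20*e1234 - 112/5*e1345 + 21/5*e1346 + 6/5*e2345 - 49/15*e2356 + 245/24*e12345 - 49/30*e12356 + 14/5*e12456 + 427/30*e13456 + 49/15*e23456 - 84/5*e123456
Answer: 14/5


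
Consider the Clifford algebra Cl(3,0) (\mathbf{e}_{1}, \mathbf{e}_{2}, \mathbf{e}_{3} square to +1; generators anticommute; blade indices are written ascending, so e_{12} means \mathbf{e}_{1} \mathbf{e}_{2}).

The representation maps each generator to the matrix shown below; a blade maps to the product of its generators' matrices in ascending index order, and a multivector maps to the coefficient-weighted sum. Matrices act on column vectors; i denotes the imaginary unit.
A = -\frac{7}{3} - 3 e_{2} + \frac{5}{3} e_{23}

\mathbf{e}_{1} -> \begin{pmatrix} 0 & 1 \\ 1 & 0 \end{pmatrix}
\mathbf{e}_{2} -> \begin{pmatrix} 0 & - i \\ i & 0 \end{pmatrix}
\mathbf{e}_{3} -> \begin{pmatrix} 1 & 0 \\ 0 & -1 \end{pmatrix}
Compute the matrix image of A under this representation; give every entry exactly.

Bivector images (products of the table entries): rho(e_{23}) = rho(\mathbf{e}_{2})rho(\mathbf{e}_{3}) = \begin{pmatrix} 0 & i \\ i & 0 \end{pmatrix}.
M = (-\frac{7}{3})*1 + (-3)*rho(e_{2}) + (\frac{5}{3})*rho(e_{23}), summed entrywise (1 is the identity matrix):
Answer: \begin{pmatrix} - \frac{7}{3} & \frac{14 i}{3} \\ - \frac{4 i}{3} & - \frac{7}{3} \end{pmatrix}


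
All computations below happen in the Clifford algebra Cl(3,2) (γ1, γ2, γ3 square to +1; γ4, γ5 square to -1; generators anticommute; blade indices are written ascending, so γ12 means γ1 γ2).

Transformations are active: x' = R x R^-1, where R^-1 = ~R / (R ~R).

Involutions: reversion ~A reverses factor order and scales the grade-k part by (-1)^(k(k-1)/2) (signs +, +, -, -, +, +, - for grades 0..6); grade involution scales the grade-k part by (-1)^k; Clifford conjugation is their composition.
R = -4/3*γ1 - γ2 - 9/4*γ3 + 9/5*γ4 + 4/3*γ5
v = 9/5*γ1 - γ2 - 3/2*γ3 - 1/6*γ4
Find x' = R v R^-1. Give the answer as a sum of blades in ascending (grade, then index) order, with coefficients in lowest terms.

~R = -4/3*γ1 - γ2 - 9/4*γ3 + 9/5*γ4 + 4/3*γ5, and R ~R = 1129/400, so R^-1 = ~R / (1129/400).
R v = 91/40 + 47/15*γ12 + 121/20*γ13 - 679/225*γ14 - 12/5*γ15 - 3/4*γ23 + 59/30*γ24 + 4/3*γ25 + 123/40*γ34 + 2*γ35 + 2/9*γ45
Answer: -66883/16935*γ1 - 691/1129*γ2 - 4803/2258*γ3 + 20785/6774*γ4 + 7280/3387*γ5


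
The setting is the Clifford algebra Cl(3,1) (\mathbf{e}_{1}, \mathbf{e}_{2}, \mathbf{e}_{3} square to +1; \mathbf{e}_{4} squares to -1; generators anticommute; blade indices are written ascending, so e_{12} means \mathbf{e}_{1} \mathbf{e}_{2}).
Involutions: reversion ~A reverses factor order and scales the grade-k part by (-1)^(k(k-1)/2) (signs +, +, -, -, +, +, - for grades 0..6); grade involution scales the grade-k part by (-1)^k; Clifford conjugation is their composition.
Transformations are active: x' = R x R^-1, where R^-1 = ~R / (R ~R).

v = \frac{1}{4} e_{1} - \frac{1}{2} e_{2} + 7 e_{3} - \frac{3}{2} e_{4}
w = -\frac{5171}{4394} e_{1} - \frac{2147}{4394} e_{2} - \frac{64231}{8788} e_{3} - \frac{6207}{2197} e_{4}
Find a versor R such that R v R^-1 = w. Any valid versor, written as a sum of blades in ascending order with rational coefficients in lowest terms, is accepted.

Take R = v + w = -\frac{8145}{8788} e_{1} - \frac{2172}{2197} e_{2} - \frac{2715}{8788} e_{3} - \frac{19005}{4394} e_{4}. Because q(v) = q(w) = \frac{753}{16}, conjugation by R sends v exactly to w.
Answer: -\frac{8145}{8788} e_{1} - \frac{2172}{2197} e_{2} - \frac{2715}{8788} e_{3} - \frac{19005}{4394} e_{4}


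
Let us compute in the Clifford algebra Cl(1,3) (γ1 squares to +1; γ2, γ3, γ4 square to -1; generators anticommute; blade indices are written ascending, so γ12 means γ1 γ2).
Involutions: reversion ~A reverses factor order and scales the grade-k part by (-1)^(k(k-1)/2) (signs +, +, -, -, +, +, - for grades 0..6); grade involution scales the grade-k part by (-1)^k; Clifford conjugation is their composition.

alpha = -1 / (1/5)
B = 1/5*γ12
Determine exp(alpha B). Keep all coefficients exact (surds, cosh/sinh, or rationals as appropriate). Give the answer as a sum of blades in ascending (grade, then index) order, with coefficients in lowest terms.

B^2 = (1/5)^2*(γ12)^2 = 1/25*(+1) = 1/25 (a basis 2-blade squares to minus the product of its generators' squares).
B^2 = 1/25 — hyperbolic case — the even/odd split gives cosh and sinh: l = 1/5, alpha*l = -1, so exp(alpha B) = cosh(-1) + (sinh(-1)/(1/5))*B = cosh(1) + (-5*sinh(1))*B.
Answer: cosh(1) - sinh(1)*γ12


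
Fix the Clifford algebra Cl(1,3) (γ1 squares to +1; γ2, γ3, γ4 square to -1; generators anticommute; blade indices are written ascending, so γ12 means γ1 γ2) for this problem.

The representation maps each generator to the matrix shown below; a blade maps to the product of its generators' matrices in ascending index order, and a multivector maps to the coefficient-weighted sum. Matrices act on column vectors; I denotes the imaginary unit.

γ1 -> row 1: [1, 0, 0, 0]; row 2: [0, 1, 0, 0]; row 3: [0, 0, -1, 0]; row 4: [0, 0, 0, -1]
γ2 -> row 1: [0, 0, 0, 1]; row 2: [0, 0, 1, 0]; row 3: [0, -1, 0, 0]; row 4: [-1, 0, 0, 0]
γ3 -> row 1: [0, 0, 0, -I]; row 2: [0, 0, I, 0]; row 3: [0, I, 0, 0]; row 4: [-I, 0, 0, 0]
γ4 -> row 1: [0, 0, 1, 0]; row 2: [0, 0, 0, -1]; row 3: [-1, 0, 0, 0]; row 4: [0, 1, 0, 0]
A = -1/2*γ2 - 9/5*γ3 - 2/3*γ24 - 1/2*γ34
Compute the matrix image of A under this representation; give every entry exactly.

Bivector images (products of the table entries): rho(γ24) = rho(γ2)rho(γ4) = row 1: [0, 1, 0, 0]; row 2: [-1, 0, 0, 0]; row 3: [0, 0, 0, 1]; row 4: [0, 0, -1, 0]; rho(γ34) = rho(γ3)rho(γ4) = row 1: [0, -I, 0, 0]; row 2: [-I, 0, 0, 0]; row 3: [0, 0, 0, -I]; row 4: [0, 0, -I, 0].
M = (-1/2)*rho(γ2) + (-9/5)*rho(γ3) + (-2/3)*rho(γ24) + (-1/2)*rho(γ34), summed entrywise:
Answer: row 1: [0, -2/3 + I/2, 0, -1/2 + 9*I/5]; row 2: [2/3 + I/2, 0, -1/2 - 9*I/5, 0]; row 3: [0, 1/2 - 9*I/5, 0, -2/3 + I/2]; row 4: [1/2 + 9*I/5, 0, 2/3 + I/2, 0]
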